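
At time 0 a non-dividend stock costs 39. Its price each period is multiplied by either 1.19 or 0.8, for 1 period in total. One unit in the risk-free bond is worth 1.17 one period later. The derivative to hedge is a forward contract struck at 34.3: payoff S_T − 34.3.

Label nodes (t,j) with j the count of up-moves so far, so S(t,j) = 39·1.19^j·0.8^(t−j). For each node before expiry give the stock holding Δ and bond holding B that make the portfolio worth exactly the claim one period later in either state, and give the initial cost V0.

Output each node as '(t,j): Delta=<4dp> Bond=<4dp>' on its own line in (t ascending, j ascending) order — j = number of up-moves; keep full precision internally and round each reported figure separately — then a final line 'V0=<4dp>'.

(0,0): Delta=1.0000 Bond=-29.3162
V0=9.6838

Risk-neutral probability p* = (R−d)/(u−d) = (1.17−0.8)/(1.19−0.8) = 0.9487.
Payoff layer (t=1): V(1,0)=-3.1000, V(1,1)=12.1100
Node (0,0) S=39.0000: V=(p*·12.1100+(1−p*)·-3.1000)/1.17=9.6838; Δ=(12.1100−-3.1000)/(46.4100−31.2000)=1.0000; B=V−Δ·S=-29.3162
Self-financing check: at every node Δ·S+B equals the discounted successor values.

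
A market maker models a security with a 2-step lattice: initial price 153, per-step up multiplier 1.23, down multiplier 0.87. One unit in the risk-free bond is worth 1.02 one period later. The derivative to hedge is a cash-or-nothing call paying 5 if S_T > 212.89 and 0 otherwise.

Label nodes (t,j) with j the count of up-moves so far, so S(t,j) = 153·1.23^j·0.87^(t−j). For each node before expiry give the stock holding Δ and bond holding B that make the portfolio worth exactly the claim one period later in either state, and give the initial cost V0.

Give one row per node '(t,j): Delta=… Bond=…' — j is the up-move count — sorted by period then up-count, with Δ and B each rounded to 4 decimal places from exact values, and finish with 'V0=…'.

(0,0): Delta=0.0371 Bond=-4.8392
(1,0): Delta=0.0000 Bond=0.0000
(1,1): Delta=0.0738 Bond=-11.8464
V0=0.8343

No-arbitrage ⇒ martingale measure with p* = (R−d)/(u−d) = 0.4167.
Payoff layer (t=2): V(2,0)=0.0000, V(2,1)=0.0000, V(2,2)=5.0000
(1,0): S=133.1100. Δ = (V_up−V_dn)/(S_up−S_dn) = (0.0000−0.0000)/(163.7253−115.8057) = 0.0000. V = [p*·0.0000 + (1−p*)·0.0000]/1.02 = 0.0000. B = V − Δ·S = 0.0000.
(1,1): S=188.1900. Δ = (V_up−V_dn)/(S_up−S_dn) = (5.0000−0.0000)/(231.4737−163.7253) = 0.0738. V = [p*·5.0000 + (1−p*)·0.0000]/1.02 = 2.0425. B = V − Δ·S = -11.8464.
(0,0): S=153.0000. Δ = (V_up−V_dn)/(S_up−S_dn) = (2.0425−0.0000)/(188.1900−133.1100) = 0.0371. V = [p*·2.0425 + (1−p*)·0.0000]/1.02 = 0.8343. B = V − Δ·S = -4.8392.
Check: Δ(0,0)·S0 + B(0,0) = 0.8343 = V0.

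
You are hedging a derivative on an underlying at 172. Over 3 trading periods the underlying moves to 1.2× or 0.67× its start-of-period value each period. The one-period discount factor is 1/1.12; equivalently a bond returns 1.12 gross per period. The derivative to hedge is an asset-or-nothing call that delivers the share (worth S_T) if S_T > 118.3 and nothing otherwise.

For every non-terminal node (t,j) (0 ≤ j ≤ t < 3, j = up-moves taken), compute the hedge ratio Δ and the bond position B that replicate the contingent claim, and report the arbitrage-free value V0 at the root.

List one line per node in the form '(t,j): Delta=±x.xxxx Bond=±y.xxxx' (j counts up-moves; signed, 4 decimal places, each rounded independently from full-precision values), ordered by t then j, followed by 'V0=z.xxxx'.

The replicating-portfolio and risk-neutral prices coincide; use p* = (1.12−0.67)/(1.2−0.67) = 0.8491 for the latter.
Payoff layer (t=3): V(3,0)=0.0000, V(3,1)=0.0000, V(3,2)=165.9456, V(3,3)=297.2160
Node (2,0) S=77.2108: V=(p*·0.0000+(1−p*)·0.0000)/1.12=0.0000; Δ=(0.0000−0.0000)/(92.6530−51.7312)=0.0000; B=V−Δ·S=0.0000
Node (2,1) S=138.2880: V=(p*·165.9456+(1−p*)·0.0000)/1.12=125.8011; Δ=(165.9456−0.0000)/(165.9456−92.6530)=2.2642; B=V−Δ·S=-187.3038
Node (2,2) S=247.6800: V=(p*·297.2160+(1−p*)·165.9456)/1.12=247.6800; Δ=(297.2160−165.9456)/(297.2160−165.9456)=1.0000; B=V−Δ·S=0.0000
Node (1,0) S=115.2400: V=(p*·125.8011+(1−p*)·0.0000)/1.12=95.3681; Δ=(125.8011−0.0000)/(138.2880−77.2108)=2.0597; B=V−Δ·S=-141.9925
Node (1,1) S=206.4000: V=(p*·247.6800+(1−p*)·125.8011)/1.12=204.7171; Δ=(247.6800−125.8011)/(247.6800−138.2880)=1.1141; B=V−Δ·S=-25.2431
Node (0,0) S=172.0000: V=(p*·204.7171+(1−p*)·95.3681)/1.12=168.0461; Δ=(204.7171−95.3681)/(206.4000−115.2400)=1.1995; B=V−Δ·S=-38.2729
Each (Δ,B) replicates both successor values, so the strategy is self-financing and V0 is arbitrage-free.

(0,0): Delta=1.1995 Bond=-38.2729
(1,0): Delta=2.0597 Bond=-141.9925
(1,1): Delta=1.1141 Bond=-25.2431
(2,0): Delta=0.0000 Bond=0.0000
(2,1): Delta=2.2642 Bond=-187.3038
(2,2): Delta=1.0000 Bond=0.0000
V0=168.0461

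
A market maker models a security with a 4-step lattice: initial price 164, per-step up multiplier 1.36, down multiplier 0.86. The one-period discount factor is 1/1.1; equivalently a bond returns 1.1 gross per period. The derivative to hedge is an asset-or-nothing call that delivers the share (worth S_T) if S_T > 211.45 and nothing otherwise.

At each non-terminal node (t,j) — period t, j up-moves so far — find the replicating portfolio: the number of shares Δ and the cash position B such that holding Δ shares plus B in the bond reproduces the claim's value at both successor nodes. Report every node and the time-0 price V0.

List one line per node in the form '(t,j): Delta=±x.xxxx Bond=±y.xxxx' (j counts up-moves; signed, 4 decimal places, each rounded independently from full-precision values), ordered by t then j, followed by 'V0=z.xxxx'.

Since d<R<u, set p* = (R−d)/(u−d) = 0.4800; price each node as the discounted p*-expectation of its children.
Terminal payoffs: V(4,0)=0.0000, V(4,1)=0.0000, V(4,2)=224.3461, V(4,3)=354.7799, V(4,4)=561.0473
(3,0): S=104.3132. Δ = (V_up−V_dn)/(S_up−S_dn) = (0.0000−0.0000)/(141.8659−89.7093) = 0.0000. V = [p*·0.0000 + (1−p*)·0.0000]/1.1 = 0.0000. B = V − Δ·S = 0.0000.
(3,1): S=164.9604. Δ = (V_up−V_dn)/(S_up−S_dn) = (224.3461−0.0000)/(224.3461−141.8659) = 2.7200. V = [p*·224.3461 + (1−p*)·0.0000]/1.1 = 97.8965. B = V − Δ·S = -350.7958.
(3,2): S=260.8676. Δ = (V_up−V_dn)/(S_up−S_dn) = (354.7799−224.3461)/(354.7799−224.3461) = 1.0000. V = [p*·354.7799 + (1−p*)·224.3461]/1.1 = 260.8676. B = V − Δ·S = 0.0000.
(3,3): S=412.5348. Δ = (V_up−V_dn)/(S_up−S_dn) = (561.0473−354.7799)/(561.0473−354.7799) = 1.0000. V = [p*·561.0473 + (1−p*)·354.7799]/1.1 = 412.5348. B = V − Δ·S = 0.0000.
(2,0): S=121.2944. Δ = (V_up−V_dn)/(S_up−S_dn) = (97.8965−0.0000)/(164.9604−104.3132) = 1.6142. V = [p*·97.8965 + (1−p*)·0.0000]/1.1 = 42.7185. B = V − Δ·S = -153.0745.
(2,1): S=191.8144. Δ = (V_up−V_dn)/(S_up−S_dn) = (260.8676−97.8965)/(260.8676−164.9604) = 1.6993. V = [p*·260.8676 + (1−p*)·97.8965]/1.1 = 160.1115. B = V − Δ·S = -165.8307.
(2,2): S=303.3344. Δ = (V_up−V_dn)/(S_up−S_dn) = (412.5348−260.8676)/(412.5348−260.8676) = 1.0000. V = [p*·412.5348 + (1−p*)·260.8676]/1.1 = 303.3344. B = V − Δ·S = 0.0000.
(1,0): S=141.0400. Δ = (V_up−V_dn)/(S_up−S_dn) = (160.1115−42.7185)/(191.8144−121.2944) = 1.6647. V = [p*·160.1115 + (1−p*)·42.7185]/1.1 = 90.0610. B = V − Δ·S = -144.7250.
(1,1): S=223.0400. Δ = (V_up−V_dn)/(S_up−S_dn) = (303.3344−160.1115)/(303.3344−191.8144) = 1.2843. V = [p*·303.3344 + (1−p*)·160.1115]/1.1 = 208.0532. B = V − Δ·S = -78.3927.
(0,0): S=164.0000. Δ = (V_up−V_dn)/(S_up−S_dn) = (208.0532−90.0610)/(223.0400−141.0400) = 1.4389. V = [p*·208.0532 + (1−p*)·90.0610]/1.1 = 133.3611. B = V − Δ·S = -102.6232.
The time-0 hedge costs 133.3611, which is the no-arbitrage price.

(0,0): Delta=1.4389 Bond=-102.6232
(1,0): Delta=1.6647 Bond=-144.7250
(1,1): Delta=1.2843 Bond=-78.3927
(2,0): Delta=1.6142 Bond=-153.0745
(2,1): Delta=1.6993 Bond=-165.8307
(2,2): Delta=1.0000 Bond=0.0000
(3,0): Delta=0.0000 Bond=0.0000
(3,1): Delta=2.7200 Bond=-350.7958
(3,2): Delta=1.0000 Bond=0.0000
(3,3): Delta=1.0000 Bond=0.0000
V0=133.3611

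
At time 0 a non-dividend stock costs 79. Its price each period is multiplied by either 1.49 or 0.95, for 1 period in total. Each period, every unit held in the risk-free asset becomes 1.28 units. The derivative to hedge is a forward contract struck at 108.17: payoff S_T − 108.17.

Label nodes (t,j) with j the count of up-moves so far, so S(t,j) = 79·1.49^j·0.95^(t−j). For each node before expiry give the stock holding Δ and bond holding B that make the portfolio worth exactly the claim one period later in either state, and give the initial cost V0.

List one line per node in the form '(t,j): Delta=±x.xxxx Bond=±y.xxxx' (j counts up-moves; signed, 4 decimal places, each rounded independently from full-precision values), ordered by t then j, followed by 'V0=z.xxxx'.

(0,0): Delta=1.0000 Bond=-84.5078
V0=-5.5078

The replicating-portfolio and risk-neutral prices coincide; use p* = (1.28−0.95)/(1.49−0.95) = 0.6111 for the latter.
Terminal payoffs: V(1,0)=-33.1200, V(1,1)=9.5400
  t=0,j=0: stock 79.0000 → up 117.7100 (V=9.5400), down 75.0500 (V=-33.1200). Price -5.5078; hedge Δ=1.0000, bond B=-84.5078.
Root portfolio cost Δ·79+B reproduces V0=-5.5078.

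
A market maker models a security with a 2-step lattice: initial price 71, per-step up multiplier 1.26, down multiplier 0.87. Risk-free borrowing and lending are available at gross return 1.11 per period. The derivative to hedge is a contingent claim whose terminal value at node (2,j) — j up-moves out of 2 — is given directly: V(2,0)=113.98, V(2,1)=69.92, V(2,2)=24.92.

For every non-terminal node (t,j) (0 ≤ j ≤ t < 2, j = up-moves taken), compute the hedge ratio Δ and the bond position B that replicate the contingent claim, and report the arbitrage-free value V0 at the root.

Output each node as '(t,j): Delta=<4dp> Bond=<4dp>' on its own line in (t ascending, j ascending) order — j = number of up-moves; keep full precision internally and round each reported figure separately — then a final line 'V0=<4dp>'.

Risk-neutral probability p* = (R−d)/(u−d) = (1.11−0.87)/(1.26−0.87) = 0.6154.
At expiry t=2: V(2,0)=113.9800, V(2,1)=69.9200, V(2,2)=24.9200
Node (1,0) S=61.7700: V=(p*·69.9200+(1−p*)·113.9800)/1.11=78.2578; Δ=(69.9200−113.9800)/(77.8302−53.7399)=-1.8290; B=V−Δ·S=191.2322
Node (1,1) S=89.4600: V=(p*·24.9200+(1−p*)·69.9200)/1.11=38.0430; Δ=(24.9200−69.9200)/(112.7196−77.8302)=-1.2898; B=V−Δ·S=153.4276
Node (0,0) S=71.0000: V=(p*·38.0430+(1−p*)·78.2578)/1.11=48.2074; Δ=(38.0430−78.2578)/(89.4600−61.7700)=-1.4523; B=V−Δ·S=151.3223
Root portfolio cost Δ·71+B reproduces V0=48.2074.

(0,0): Delta=-1.4523 Bond=151.3223
(1,0): Delta=-1.8290 Bond=191.2322
(1,1): Delta=-1.2898 Bond=153.4276
V0=48.2074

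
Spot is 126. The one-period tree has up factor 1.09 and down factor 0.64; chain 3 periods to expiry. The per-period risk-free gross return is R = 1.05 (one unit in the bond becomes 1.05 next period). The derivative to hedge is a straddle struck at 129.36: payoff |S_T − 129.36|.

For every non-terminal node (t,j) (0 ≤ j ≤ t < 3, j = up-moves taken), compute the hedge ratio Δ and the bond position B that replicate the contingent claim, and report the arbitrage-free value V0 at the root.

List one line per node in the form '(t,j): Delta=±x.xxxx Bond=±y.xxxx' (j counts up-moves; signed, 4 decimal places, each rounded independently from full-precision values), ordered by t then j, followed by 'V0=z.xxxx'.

No-arbitrage ⇒ martingale measure with p* = (R−d)/(u−d) = 0.9111.
Payoff layer (t=3): V(3,0)=96.3299, V(3,1)=73.1055, V(3,2)=33.5516, V(3,3)=33.8137
Node (2,0) S=51.6096: V=(p*·73.1055+(1−p*)·96.3299)/1.05=71.5904; Δ=(73.1055−96.3299)/(56.2545−33.0301)=-1.0000; B=V−Δ·S=123.2000
Node (2,1) S=87.8976: V=(p*·33.5516+(1−p*)·73.1055)/1.05=35.3024; Δ=(33.5516−73.1055)/(95.8084−56.2545)=-1.0000; B=V−Δ·S=123.2000
Node (2,2) S=149.7006: V=(p*·33.8137+(1−p*)·33.5516)/1.05=32.1813; Δ=(33.8137−33.5516)/(163.1737−95.8084)=0.0039; B=V−Δ·S=31.5990
Node (1,0) S=80.6400: V=(p*·35.3024+(1−p*)·71.5904)/1.05=36.6933; Δ=(35.3024−71.5904)/(87.8976−51.6096)=-1.0000; B=V−Δ·S=117.3333
Node (1,1) S=137.3400: V=(p*·32.1813+(1−p*)·35.3024)/1.05=30.9131; Δ=(32.1813−35.3024)/(149.7006−87.8976)=-0.0505; B=V−Δ·S=37.8489
Node (0,0) S=126.0000: V=(p*·30.9131+(1−p*)·36.6933)/1.05=29.9304; Δ=(30.9131−36.6933)/(137.3400−80.6400)=-0.1019; B=V−Δ·S=42.7754
Each (Δ,B) replicates both successor values, so the strategy is self-financing and V0 is arbitrage-free.

(0,0): Delta=-0.1019 Bond=42.7754
(1,0): Delta=-1.0000 Bond=117.3333
(1,1): Delta=-0.0505 Bond=37.8489
(2,0): Delta=-1.0000 Bond=123.2000
(2,1): Delta=-1.0000 Bond=123.2000
(2,2): Delta=0.0039 Bond=31.5990
V0=29.9304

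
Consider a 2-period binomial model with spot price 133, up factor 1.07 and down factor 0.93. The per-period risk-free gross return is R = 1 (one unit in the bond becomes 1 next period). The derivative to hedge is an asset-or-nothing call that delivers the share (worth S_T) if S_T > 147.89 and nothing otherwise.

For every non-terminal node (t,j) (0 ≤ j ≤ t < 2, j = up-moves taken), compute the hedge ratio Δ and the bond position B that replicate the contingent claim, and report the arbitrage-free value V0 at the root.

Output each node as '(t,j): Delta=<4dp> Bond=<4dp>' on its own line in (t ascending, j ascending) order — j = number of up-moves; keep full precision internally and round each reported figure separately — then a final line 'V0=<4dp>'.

The replicating-portfolio and risk-neutral prices coincide; use p* = (1−0.93)/(1.07−0.93) = 0.5000 for the latter.
Terminal values V(2,·): V(2,0)=0.0000, V(2,1)=0.0000, V(2,2)=152.2717
(1,0): S=123.6900. Δ = (V_up−V_dn)/(S_up−S_dn) = (0.0000−0.0000)/(132.3483−115.0317) = 0.0000. V = [p*·0.0000 + (1−p*)·0.0000]/1 = 0.0000. B = V − Δ·S = 0.0000.
(1,1): S=142.3100. Δ = (V_up−V_dn)/(S_up−S_dn) = (152.2717−0.0000)/(152.2717−132.3483) = 7.6429. V = [p*·152.2717 + (1−p*)·0.0000]/1 = 76.1358. B = V − Δ·S = -1011.5192.
(0,0): S=133.0000. Δ = (V_up−V_dn)/(S_up−S_dn) = (76.1358−0.0000)/(142.3100−123.6900) = 4.0889. V = [p*·76.1358 + (1−p*)·0.0000]/1 = 38.0679. B = V − Δ·S = -505.7596.
Each (Δ,B) replicates both successor values, so the strategy is self-financing and V0 is arbitrage-free.

(0,0): Delta=4.0889 Bond=-505.7596
(1,0): Delta=0.0000 Bond=0.0000
(1,1): Delta=7.6429 Bond=-1011.5192
V0=38.0679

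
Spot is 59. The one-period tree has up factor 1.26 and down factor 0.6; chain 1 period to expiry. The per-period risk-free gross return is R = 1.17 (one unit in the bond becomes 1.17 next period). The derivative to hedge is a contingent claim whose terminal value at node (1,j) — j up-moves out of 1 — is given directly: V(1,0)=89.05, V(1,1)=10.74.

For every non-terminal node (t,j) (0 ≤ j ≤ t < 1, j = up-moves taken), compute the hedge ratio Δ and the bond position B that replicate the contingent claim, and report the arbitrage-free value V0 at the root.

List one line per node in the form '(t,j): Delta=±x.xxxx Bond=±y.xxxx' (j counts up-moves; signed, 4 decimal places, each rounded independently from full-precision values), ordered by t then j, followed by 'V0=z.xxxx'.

Under the risk-neutral measure, an up-move has probability p* = (R−d)/(u−d) = 0.8636 and values discount at R = 1.17.
Payoff layer (t=1): V(1,0)=89.0500, V(1,1)=10.7400
  t=0,j=0: stock 59.0000 → up 74.3400 (V=10.7400), down 35.4000 (V=89.0500). Price 18.3065; hedge Δ=-2.0110, bond B=136.9580.
Self-financing check: at every node Δ·S+B equals the discounted successor values.

(0,0): Delta=-2.0110 Bond=136.9580
V0=18.3065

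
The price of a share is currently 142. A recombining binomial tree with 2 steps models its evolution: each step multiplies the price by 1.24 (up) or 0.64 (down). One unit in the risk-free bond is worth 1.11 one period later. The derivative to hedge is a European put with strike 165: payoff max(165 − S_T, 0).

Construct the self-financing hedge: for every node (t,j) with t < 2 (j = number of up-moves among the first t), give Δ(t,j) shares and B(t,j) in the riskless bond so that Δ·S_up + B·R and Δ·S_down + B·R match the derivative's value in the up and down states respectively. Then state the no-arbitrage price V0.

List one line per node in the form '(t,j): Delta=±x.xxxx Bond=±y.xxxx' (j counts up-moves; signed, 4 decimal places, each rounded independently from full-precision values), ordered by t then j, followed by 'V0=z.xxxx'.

Risk-neutral probability p* = (R−d)/(u−d) = (1.11−0.64)/(1.24−0.64) = 0.7833.
Terminal payoffs: V(2,0)=106.8368, V(2,1)=52.3088, V(2,2)=0.0000
  t=1,j=0: stock 90.8800 → up 112.6912 (V=52.3088), down 58.1632 (V=106.8368). Price 57.7686; hedge Δ=-1.0000, bond B=148.6486.
  t=1,j=1: stock 176.0800 → up 218.3392 (V=0.0000), down 112.6912 (V=52.3088). Price 10.2104; hedge Δ=-0.4951, bond B=97.3918.
  t=0,j=0: stock 142.0000 → up 176.0800 (V=10.2104), down 90.8800 (V=57.7686). Price 18.4817; hedge Δ=-0.5582, bond B=97.7454.
Root portfolio cost Δ·142+B reproduces V0=18.4817.

(0,0): Delta=-0.5582 Bond=97.7454
(1,0): Delta=-1.0000 Bond=148.6486
(1,1): Delta=-0.4951 Bond=97.3918
V0=18.4817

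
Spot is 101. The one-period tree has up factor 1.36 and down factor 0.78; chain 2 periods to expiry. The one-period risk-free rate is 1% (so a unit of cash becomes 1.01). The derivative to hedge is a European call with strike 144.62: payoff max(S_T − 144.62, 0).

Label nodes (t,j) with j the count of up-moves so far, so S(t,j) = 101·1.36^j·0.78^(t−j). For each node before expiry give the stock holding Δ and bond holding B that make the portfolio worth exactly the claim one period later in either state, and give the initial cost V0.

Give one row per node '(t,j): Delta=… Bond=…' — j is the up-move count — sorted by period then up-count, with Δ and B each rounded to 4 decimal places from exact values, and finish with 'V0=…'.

(0,0): Delta=0.2828 Bond=-22.0561
(1,0): Delta=0.0000 Bond=0.0000
(1,1): Delta=0.5296 Bond=-56.1760
V0=6.5037

Under the risk-neutral measure, an up-move has probability p* = (R−d)/(u−d) = 0.3966 and values discount at R = 1.01.
Terminal values V(2,·): V(2,0)=0.0000, V(2,1)=0.0000, V(2,2)=42.1896
Node (1,0) S=78.7800: V=(p*·0.0000+(1−p*)·0.0000)/1.01=0.0000; Δ=(0.0000−0.0000)/(107.1408−61.4484)=0.0000; B=V−Δ·S=0.0000
Node (1,1) S=137.3600: V=(p*·42.1896+(1−p*)·0.0000)/1.01=16.5647; Δ=(42.1896−0.0000)/(186.8096−107.1408)=0.5296; B=V−Δ·S=-56.1760
Node (0,0) S=101.0000: V=(p*·16.5647+(1−p*)·0.0000)/1.01=6.5037; Δ=(16.5647−0.0000)/(137.3600−78.7800)=0.2828; B=V−Δ·S=-22.0561
Each (Δ,B) replicates both successor values, so the strategy is self-financing and V0 is arbitrage-free.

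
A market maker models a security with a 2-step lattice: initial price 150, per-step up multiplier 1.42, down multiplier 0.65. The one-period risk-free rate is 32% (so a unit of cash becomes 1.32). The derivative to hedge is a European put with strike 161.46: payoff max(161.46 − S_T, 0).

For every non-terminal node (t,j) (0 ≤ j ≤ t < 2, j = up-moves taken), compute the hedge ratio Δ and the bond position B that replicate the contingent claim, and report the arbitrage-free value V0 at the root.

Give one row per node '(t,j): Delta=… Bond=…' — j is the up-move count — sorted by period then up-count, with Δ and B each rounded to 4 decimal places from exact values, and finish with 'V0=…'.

The replicating-portfolio and risk-neutral prices coincide; use p* = (1.32−0.65)/(1.42−0.65) = 0.8701 for the latter.
At expiry t=2: V(2,0)=98.0850, V(2,1)=23.0100, V(2,2)=0.0000
(1,0): S=97.5000. Δ = (V_up−V_dn)/(S_up−S_dn) = (23.0100−98.0850)/(138.4500−63.3750) = -1.0000. V = [p*·23.0100 + (1−p*)·98.0850]/1.32 = 24.8182. B = V − Δ·S = 122.3182.
(1,1): S=213.0000. Δ = (V_up−V_dn)/(S_up−S_dn) = (0.0000−23.0100)/(302.4600−138.4500) = -0.1403. V = [p*·0.0000 + (1−p*)·23.0100]/1.32 = 2.2639. B = V − Δ·S = 32.1470.
(0,0): S=150.0000. Δ = (V_up−V_dn)/(S_up−S_dn) = (2.2639−24.8182)/(213.0000−97.5000) = -0.1953. V = [p*·2.2639 + (1−p*)·24.8182]/1.32 = 3.9341. B = V − Δ·S = 33.2254.
Check: Δ(0,0)·S0 + B(0,0) = 3.9341 = V0.

(0,0): Delta=-0.1953 Bond=33.2254
(1,0): Delta=-1.0000 Bond=122.3182
(1,1): Delta=-0.1403 Bond=32.1470
V0=3.9341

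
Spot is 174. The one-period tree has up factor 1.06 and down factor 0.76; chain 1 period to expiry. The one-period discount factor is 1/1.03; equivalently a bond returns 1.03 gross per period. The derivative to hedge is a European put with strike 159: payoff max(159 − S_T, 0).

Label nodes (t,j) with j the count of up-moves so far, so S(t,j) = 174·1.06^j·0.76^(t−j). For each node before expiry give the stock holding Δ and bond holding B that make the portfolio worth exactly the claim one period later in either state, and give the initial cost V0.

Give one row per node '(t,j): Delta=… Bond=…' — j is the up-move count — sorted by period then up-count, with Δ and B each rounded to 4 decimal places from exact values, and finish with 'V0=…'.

No-arbitrage ⇒ martingale measure with p* = (R−d)/(u−d) = 0.9000.
Terminal payoffs: V(1,0)=26.7600, V(1,1)=0.0000
  t=0,j=0: stock 174.0000 → up 184.4400 (V=0.0000), down 132.2400 (V=26.7600). Price 2.5981; hedge Δ=-0.5126, bond B=91.7981.
Self-financing check: at every node Δ·S+B equals the discounted successor values.

(0,0): Delta=-0.5126 Bond=91.7981
V0=2.5981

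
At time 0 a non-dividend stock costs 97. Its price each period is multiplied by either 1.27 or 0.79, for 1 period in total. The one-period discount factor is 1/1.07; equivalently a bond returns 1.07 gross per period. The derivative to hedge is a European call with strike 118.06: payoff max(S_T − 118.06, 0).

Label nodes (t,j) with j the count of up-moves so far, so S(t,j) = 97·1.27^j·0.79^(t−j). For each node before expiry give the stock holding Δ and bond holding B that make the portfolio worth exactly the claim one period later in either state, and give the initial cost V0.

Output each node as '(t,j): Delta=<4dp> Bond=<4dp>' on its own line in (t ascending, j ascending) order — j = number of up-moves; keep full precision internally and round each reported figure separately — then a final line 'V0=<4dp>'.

No-arbitrage ⇒ martingale measure with p* = (R−d)/(u−d) = 0.5833.
Terminal values V(1,·): V(1,0)=0.0000, V(1,1)=5.1300
(0,0): S=97.0000. Δ = (V_up−V_dn)/(S_up−S_dn) = (5.1300−0.0000)/(123.1900−76.6300) = 0.1102. V = [p*·5.1300 + (1−p*)·0.0000]/1.07 = 2.7967. B = V − Δ·S = -7.8908.
Check: Δ(0,0)·S0 + B(0,0) = 2.7967 = V0.

(0,0): Delta=0.1102 Bond=-7.8908
V0=2.7967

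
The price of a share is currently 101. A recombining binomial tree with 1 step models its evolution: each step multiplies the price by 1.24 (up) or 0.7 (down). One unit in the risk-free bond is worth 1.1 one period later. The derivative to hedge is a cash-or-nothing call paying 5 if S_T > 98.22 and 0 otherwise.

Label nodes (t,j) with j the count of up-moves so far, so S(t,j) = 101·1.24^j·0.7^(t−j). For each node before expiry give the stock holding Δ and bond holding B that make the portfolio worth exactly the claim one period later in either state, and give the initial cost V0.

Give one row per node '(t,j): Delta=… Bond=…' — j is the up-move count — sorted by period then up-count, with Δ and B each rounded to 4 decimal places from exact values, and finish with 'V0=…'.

(0,0): Delta=0.0917 Bond=-5.8923
V0=3.3670

No-arbitrage ⇒ martingale measure with p* = (R−d)/(u−d) = 0.7407.
Terminal values V(1,·): V(1,0)=0.0000, V(1,1)=5.0000
Node (0,0) S=101.0000: V=(p*·5.0000+(1−p*)·0.0000)/1.1=3.3670; Δ=(5.0000−0.0000)/(125.2400−70.7000)=0.0917; B=V−Δ·S=-5.8923
Each (Δ,B) replicates both successor values, so the strategy is self-financing and V0 is arbitrage-free.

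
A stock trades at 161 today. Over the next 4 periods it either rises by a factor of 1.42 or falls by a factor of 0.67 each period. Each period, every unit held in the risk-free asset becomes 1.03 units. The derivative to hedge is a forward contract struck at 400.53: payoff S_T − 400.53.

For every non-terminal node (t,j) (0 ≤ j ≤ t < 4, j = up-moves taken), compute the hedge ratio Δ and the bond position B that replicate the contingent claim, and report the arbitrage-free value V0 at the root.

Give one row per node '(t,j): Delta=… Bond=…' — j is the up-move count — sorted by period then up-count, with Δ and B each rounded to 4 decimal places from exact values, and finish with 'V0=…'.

The replicating-portfolio and risk-neutral prices coincide; use p* = (1.03−0.67)/(1.42−0.67) = 0.4800 for the latter.
Payoff layer (t=4): V(4,0)=-368.0867, V(4,1)=-331.7696, V(4,2)=-254.7989, V(4,3)=-91.6671, V(4,4)=254.0749
(3,0): S=48.4228. Δ = (V_up−V_dn)/(S_up−S_dn) = (-331.7696−-368.0867)/(68.7604−32.4433) = 1.0000. V = [p*·-331.7696 + (1−p*)·-368.0867]/1.03 = -340.4412. B = V − Δ·S = -388.8641.
(3,1): S=102.6275. Δ = (V_up−V_dn)/(S_up−S_dn) = (-254.7989−-331.7696)/(145.7311−68.7604) = 1.0000. V = [p*·-254.7989 + (1−p*)·-331.7696]/1.03 = -286.2366. B = V − Δ·S = -388.8641.
(3,2): S=217.5091. Δ = (V_up−V_dn)/(S_up−S_dn) = (-91.6671−-254.7989)/(308.8629−145.7311) = 1.0000. V = [p*·-91.6671 + (1−p*)·-254.7989]/1.03 = -171.3550. B = V − Δ·S = -388.8641.
(3,3): S=460.9894. Δ = (V_up−V_dn)/(S_up−S_dn) = (254.0749−-91.6671)/(654.6049−308.8629) = 1.0000. V = [p*·254.0749 + (1−p*)·-91.6671]/1.03 = 72.1253. B = V − Δ·S = -388.8641.
(2,0): S=72.2729. Δ = (V_up−V_dn)/(S_up−S_dn) = (-286.2366−-340.4412)/(102.6275−48.4228) = 1.0000. V = [p*·-286.2366 + (1−p*)·-340.4412]/1.03 = -305.2650. B = V − Δ·S = -377.5379.
(2,1): S=153.1754. Δ = (V_up−V_dn)/(S_up−S_dn) = (-171.3550−-286.2366)/(217.5091−102.6275) = 1.0000. V = [p*·-171.3550 + (1−p*)·-286.2366]/1.03 = -224.3625. B = V − Δ·S = -377.5379.
(2,2): S=324.6404. Δ = (V_up−V_dn)/(S_up−S_dn) = (72.1253−-171.3550)/(460.9894−217.5091) = 1.0000. V = [p*·72.1253 + (1−p*)·-171.3550]/1.03 = -52.8975. B = V − Δ·S = -377.5379.
(1,0): S=107.8700. Δ = (V_up−V_dn)/(S_up−S_dn) = (-224.3625−-305.2650)/(153.1754−72.2729) = 1.0000. V = [p*·-224.3625 + (1−p*)·-305.2650]/1.03 = -258.6717. B = V − Δ·S = -366.5417.
(1,1): S=228.6200. Δ = (V_up−V_dn)/(S_up−S_dn) = (-52.8975−-224.3625)/(324.6404−153.1754) = 1.0000. V = [p*·-52.8975 + (1−p*)·-224.3625]/1.03 = -137.9217. B = V − Δ·S = -366.5417.
(0,0): S=161.0000. Δ = (V_up−V_dn)/(S_up−S_dn) = (-137.9217−-258.6717)/(228.6200−107.8700) = 1.0000. V = [p*·-137.9217 + (1−p*)·-258.6717]/1.03 = -194.8657. B = V − Δ·S = -355.8657.
Each (Δ,B) replicates both successor values, so the strategy is self-financing and V0 is arbitrage-free.

(0,0): Delta=1.0000 Bond=-355.8657
(1,0): Delta=1.0000 Bond=-366.5417
(1,1): Delta=1.0000 Bond=-366.5417
(2,0): Delta=1.0000 Bond=-377.5379
(2,1): Delta=1.0000 Bond=-377.5379
(2,2): Delta=1.0000 Bond=-377.5379
(3,0): Delta=1.0000 Bond=-388.8641
(3,1): Delta=1.0000 Bond=-388.8641
(3,2): Delta=1.0000 Bond=-388.8641
(3,3): Delta=1.0000 Bond=-388.8641
V0=-194.8657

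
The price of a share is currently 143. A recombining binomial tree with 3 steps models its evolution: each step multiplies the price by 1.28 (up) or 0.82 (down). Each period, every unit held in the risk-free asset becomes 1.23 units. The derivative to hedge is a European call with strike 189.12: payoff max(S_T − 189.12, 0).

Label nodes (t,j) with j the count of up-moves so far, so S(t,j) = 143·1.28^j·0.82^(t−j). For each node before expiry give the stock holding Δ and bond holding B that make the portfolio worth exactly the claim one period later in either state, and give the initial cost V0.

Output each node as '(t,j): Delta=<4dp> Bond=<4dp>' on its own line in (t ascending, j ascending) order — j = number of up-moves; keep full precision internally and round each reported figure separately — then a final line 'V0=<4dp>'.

Since d<R<u, set p* = (R−d)/(u−d) = 0.8913; price each node as the discounted p*-expectation of its children.
At expiry t=3: V(3,0)=0.0000, V(3,1)=0.0000, V(3,2)=2.9988, V(3,3)=110.7727
  t=2,j=0: stock 96.1532 → up 123.0761 (V=0.0000), down 78.8456 (V=0.0000). Price 0.0000; hedge Δ=0.0000, bond B=0.0000.
  t=2,j=1: stock 150.0928 → up 192.1188 (V=2.9988), down 123.0761 (V=0.0000). Price 2.1730; hedge Δ=0.0434, bond B=-4.3461.
  t=2,j=2: stock 234.2912 → up 299.8927 (V=110.7727), down 192.1188 (V=2.9988). Price 80.5351; hedge Δ=1.0000, bond B=-153.7561.
  t=1,j=0: stock 117.2600 → up 150.0928 (V=2.1730), down 96.1532 (V=0.0000). Price 1.5747; hedge Δ=0.0403, bond B=-3.1493.
  t=1,j=1: stock 183.0400 → up 234.2912 (V=80.5351), down 150.0928 (V=2.1730). Price 58.5508; hedge Δ=0.9307, bond B=-111.8015.
  t=0,j=0: stock 143.0000 → up 183.0400 (V=58.5508), down 117.2600 (V=1.5747). Price 42.5673; hedge Δ=0.8662, bond B=-81.2939.
Root portfolio cost Δ·143+B reproduces V0=42.5673.

(0,0): Delta=0.8662 Bond=-81.2939
(1,0): Delta=0.0403 Bond=-3.1493
(1,1): Delta=0.9307 Bond=-111.8015
(2,0): Delta=0.0000 Bond=0.0000
(2,1): Delta=0.0434 Bond=-4.3461
(2,2): Delta=1.0000 Bond=-153.7561
V0=42.5673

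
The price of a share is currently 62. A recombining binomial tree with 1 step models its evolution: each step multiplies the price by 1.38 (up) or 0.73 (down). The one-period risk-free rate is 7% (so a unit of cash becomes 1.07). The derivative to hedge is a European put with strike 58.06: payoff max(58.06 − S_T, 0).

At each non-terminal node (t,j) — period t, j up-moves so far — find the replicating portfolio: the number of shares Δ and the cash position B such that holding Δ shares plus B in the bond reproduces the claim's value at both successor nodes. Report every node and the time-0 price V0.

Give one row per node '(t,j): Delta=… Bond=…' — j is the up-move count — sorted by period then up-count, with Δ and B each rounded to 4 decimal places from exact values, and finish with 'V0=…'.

(0,0): Delta=-0.3176 Bond=25.3976
V0=5.7052

No-arbitrage ⇒ martingale measure with p* = (R−d)/(u−d) = 0.5231.
Payoff layer (t=1): V(1,0)=12.8000, V(1,1)=0.0000
(0,0): S=62.0000. Δ = (V_up−V_dn)/(S_up−S_dn) = (0.0000−12.8000)/(85.5600−45.2600) = -0.3176. V = [p*·0.0000 + (1−p*)·12.8000]/1.07 = 5.7052. B = V − Δ·S = 25.3976.
Each (Δ,B) replicates both successor values, so the strategy is self-financing and V0 is arbitrage-free.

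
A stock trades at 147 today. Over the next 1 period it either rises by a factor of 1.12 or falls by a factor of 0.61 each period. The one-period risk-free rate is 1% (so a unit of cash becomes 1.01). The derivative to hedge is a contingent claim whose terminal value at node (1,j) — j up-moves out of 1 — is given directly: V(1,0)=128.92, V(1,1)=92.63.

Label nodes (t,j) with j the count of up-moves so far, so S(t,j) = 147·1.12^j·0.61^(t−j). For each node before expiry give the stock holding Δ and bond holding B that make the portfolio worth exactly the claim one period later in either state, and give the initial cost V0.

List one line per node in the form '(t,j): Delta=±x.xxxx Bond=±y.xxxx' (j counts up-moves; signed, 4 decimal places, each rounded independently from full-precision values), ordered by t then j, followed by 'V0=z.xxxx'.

(0,0): Delta=-0.4841 Bond=170.6195
V0=99.4626

Under the risk-neutral measure, an up-move has probability p* = (R−d)/(u−d) = 0.7843 and values discount at R = 1.01.
Terminal values V(1,·): V(1,0)=128.9200, V(1,1)=92.6300
Node (0,0) S=147.0000: V=(p*·92.6300+(1−p*)·128.9200)/1.01=99.4626; Δ=(92.6300−128.9200)/(164.6400−89.6700)=-0.4841; B=V−Δ·S=170.6195
Self-financing check: at every node Δ·S+B equals the discounted successor values.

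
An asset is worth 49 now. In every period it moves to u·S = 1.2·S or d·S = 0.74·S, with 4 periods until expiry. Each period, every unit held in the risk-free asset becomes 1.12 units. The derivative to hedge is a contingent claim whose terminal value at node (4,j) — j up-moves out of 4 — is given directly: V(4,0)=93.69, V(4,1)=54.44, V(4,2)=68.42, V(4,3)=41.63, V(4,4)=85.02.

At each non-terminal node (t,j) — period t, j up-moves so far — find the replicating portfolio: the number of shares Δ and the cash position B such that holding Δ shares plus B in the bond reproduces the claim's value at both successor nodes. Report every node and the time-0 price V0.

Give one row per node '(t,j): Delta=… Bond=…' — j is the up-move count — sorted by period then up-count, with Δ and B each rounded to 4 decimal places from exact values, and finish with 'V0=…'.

(0,0): Delta=0.4978 Bond=17.1867
(1,0): Delta=-0.7385 Bond=64.0782
(1,1): Delta=0.6583 Bond=9.8115
(2,0): Delta=0.3416 Bond=42.7845
(2,1): Delta=-0.8788 Bond=77.8693
(2,2): Delta=0.8578 Bond=-3.0913
(3,0): Delta=-4.2972 Bond=140.0280
(3,1): Delta=0.9439 Bond=28.5272
(3,2): Delta=-1.1154 Bond=99.5687
(3,3): Delta=1.1140 Bond=-25.1530
V0=41.5785

Risk-neutral probability p* = (R−d)/(u−d) = (1.12−0.74)/(1.2−0.74) = 0.8261.
Terminal values V(4,·): V(4,0)=93.6900, V(4,1)=54.4400, V(4,2)=68.4200, V(4,3)=41.6300, V(4,4)=85.0200
(3,0): S=19.8560. Δ = (V_up−V_dn)/(S_up−S_dn) = (54.4400−93.6900)/(23.8272−14.6934) = -4.2972. V = [p*·54.4400 + (1−p*)·93.6900]/1.12 = 54.7019. B = V − Δ·S = 140.0280.
(3,1): S=32.1989. Δ = (V_up−V_dn)/(S_up−S_dn) = (68.4200−54.4400)/(38.6387−23.8272) = 0.9439. V = [p*·68.4200 + (1−p*)·54.4400]/1.12 = 58.9185. B = V − Δ·S = 28.5272.
(3,2): S=52.2144. Δ = (V_up−V_dn)/(S_up−S_dn) = (41.6300−68.4200)/(62.6573−38.6387) = -1.1154. V = [p*·41.6300 + (1−p*)·68.4200]/1.12 = 41.3296. B = V − Δ·S = 99.5687.
(3,3): S=84.6720. Δ = (V_up−V_dn)/(S_up−S_dn) = (85.0200−41.6300)/(101.6064−62.6573) = 1.1140. V = [p*·85.0200 + (1−p*)·41.6300]/1.12 = 69.1731. B = V − Δ·S = -25.1530.
(2,0): S=26.8324. Δ = (V_up−V_dn)/(S_up−S_dn) = (58.9185−54.7019)/(32.1989−19.8560) = 0.3416. V = [p*·58.9185 + (1−p*)·54.7019]/1.12 = 51.9510. B = V − Δ·S = 42.7845.
(2,1): S=43.5120. Δ = (V_up−V_dn)/(S_up−S_dn) = (41.3296−58.9185)/(52.2144−32.1989) = -0.8788. V = [p*·41.3296 + (1−p*)·58.9185]/1.12 = 39.6326. B = V − Δ·S = 77.8693.
(2,2): S=70.5600. Δ = (V_up−V_dn)/(S_up−S_dn) = (69.1731−41.3296)/(84.6720−52.2144) = 0.8578. V = [p*·69.1731 + (1−p*)·41.3296]/1.12 = 57.4382. B = V − Δ·S = -3.0913.
(1,0): S=36.2600. Δ = (V_up−V_dn)/(S_up−S_dn) = (39.6326−51.9510)/(43.5120−26.8324) = -0.7385. V = [p*·39.6326 + (1−p*)·51.9510]/1.12 = 37.2991. B = V − Δ·S = 64.0782.
(1,1): S=58.8000. Δ = (V_up−V_dn)/(S_up−S_dn) = (57.4382−39.6326)/(70.5600−43.5120) = 0.6583. V = [p*·57.4382 + (1−p*)·39.6326]/1.12 = 48.5193. B = V − Δ·S = 9.8115.
(0,0): S=49.0000. Δ = (V_up−V_dn)/(S_up−S_dn) = (48.5193−37.2991)/(58.8000−36.2600) = 0.4978. V = [p*·48.5193 + (1−p*)·37.2991]/1.12 = 41.5785. B = V − Δ·S = 17.1867.
Each (Δ,B) replicates both successor values, so the strategy is self-financing and V0 is arbitrage-free.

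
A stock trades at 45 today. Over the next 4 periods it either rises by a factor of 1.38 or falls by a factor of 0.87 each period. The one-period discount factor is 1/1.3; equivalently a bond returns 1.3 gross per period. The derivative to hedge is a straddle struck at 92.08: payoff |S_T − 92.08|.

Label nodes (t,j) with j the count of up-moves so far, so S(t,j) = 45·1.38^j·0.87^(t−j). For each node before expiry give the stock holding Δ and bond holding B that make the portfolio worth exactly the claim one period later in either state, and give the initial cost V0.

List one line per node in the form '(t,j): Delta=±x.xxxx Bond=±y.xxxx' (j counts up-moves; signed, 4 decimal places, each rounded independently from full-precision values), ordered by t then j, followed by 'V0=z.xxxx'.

(0,0): Delta=0.5774 Bond=-10.7268
(1,0): Delta=-0.5446 Bond=29.9792
(1,1): Delta=0.7090 Bond=-22.1167
(2,0): Delta=-1.0000 Bond=54.4852
(2,1): Delta=-0.4911 Bond=36.0869
(2,2): Delta=0.8497 Bond=-40.8147
(3,0): Delta=-1.0000 Bond=70.8308
(3,1): Delta=-1.0000 Bond=70.8308
(3,2): Delta=-0.4315 Bond=42.4632
(3,3): Delta=1.0000 Bond=-70.8308
V0=15.2550

Risk-neutral probability p* = (R−d)/(u−d) = (1.3−0.87)/(1.38−0.87) = 0.8431.
Terminal values V(4,·): V(4,0)=66.2996, V(4,1)=51.1870, V(4,2)=27.2152, V(4,3)=10.8090, V(4,4)=71.1233
  t=3,j=0: stock 29.6326 → up 40.8930 (V=51.1870), down 25.7804 (V=66.2996). Price 41.1981; hedge Δ=-1.0000, bond B=70.8308.
  t=3,j=1: stock 47.0035 → up 64.8648 (V=27.2152), down 40.8930 (V=51.1870). Price 23.8273; hedge Δ=-1.0000, bond B=70.8308.
  t=3,j=2: stock 74.5573 → up 102.8890 (V=10.8090), down 64.8648 (V=27.2152). Price 10.2943; hedge Δ=-0.4315, bond B=42.4632.
  t=3,j=3: stock 118.2632 → up 163.2033 (V=71.1233), down 102.8890 (V=10.8090). Price 47.4325; hedge Δ=1.0000, bond B=-70.8308.
  t=2,j=0: stock 34.0605 → up 47.0035 (V=23.8273), down 29.6326 (V=41.1981). Price 20.4247; hedge Δ=-1.0000, bond B=54.4852.
  t=2,j=1: stock 54.0270 → up 74.5573 (V=10.2943), down 47.0035 (V=23.8273). Price 9.5516; hedge Δ=-0.4911, bond B=36.0869.
  t=2,j=2: stock 85.6980 → up 118.2632 (V=47.4325), down 74.5573 (V=10.2943). Price 32.0053; hedge Δ=0.8497, bond B=-40.8147.
  t=1,j=0: stock 39.1500 → up 54.0270 (V=9.5516), down 34.0605 (V=20.4247). Price 8.6594; hedge Δ=-0.5446, bond B=29.9792.
  t=1,j=1: stock 62.1000 → up 85.6980 (V=32.0053), down 54.0270 (V=9.5516). Price 21.9101; hedge Δ=0.7090, bond B=-22.1167.
  t=0,j=0: stock 45.0000 → up 62.1000 (V=21.9101), down 39.1500 (V=8.6594). Price 15.2550; hedge Δ=0.5774, bond B=-10.7268.
Self-financing check: at every node Δ·S+B equals the discounted successor values.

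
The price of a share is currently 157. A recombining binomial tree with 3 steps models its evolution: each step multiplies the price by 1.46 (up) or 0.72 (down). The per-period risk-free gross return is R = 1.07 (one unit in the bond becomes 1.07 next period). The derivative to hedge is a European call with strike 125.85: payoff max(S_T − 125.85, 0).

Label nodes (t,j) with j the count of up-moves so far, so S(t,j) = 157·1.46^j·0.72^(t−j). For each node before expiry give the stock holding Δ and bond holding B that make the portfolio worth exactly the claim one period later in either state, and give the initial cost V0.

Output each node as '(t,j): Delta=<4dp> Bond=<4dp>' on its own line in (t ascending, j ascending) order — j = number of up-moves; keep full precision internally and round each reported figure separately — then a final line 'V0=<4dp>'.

(0,0): Delta=0.8479 Bond=-68.5584
(1,0): Delta=0.6083 Bond=-46.2666
(1,1): Delta=0.9796 Bond=-103.5445
(2,0): Delta=0.0000 Bond=0.0000
(2,1): Delta=0.9425 Bond=-104.6683
(2,2): Delta=1.0000 Bond=-117.6168
V0=64.5641

Under the risk-neutral measure, an up-move has probability p* = (R−d)/(u−d) = 0.4730 and values discount at R = 1.07.
Terminal values V(3,·): V(3,0)=0.0000, V(3,1)=0.0000, V(3,2)=115.1061, V(3,3)=362.7554
(2,0): S=81.3888. Δ = (V_up−V_dn)/(S_up−S_dn) = (0.0000−0.0000)/(118.8276−58.5999) = 0.0000. V = [p*·0.0000 + (1−p*)·0.0000]/1.07 = 0.0000. B = V − Δ·S = 0.0000.
(2,1): S=165.0384. Δ = (V_up−V_dn)/(S_up−S_dn) = (115.1061−0.0000)/(240.9561−118.8276) = 0.9425. V = [p*·115.1061 + (1−p*)·0.0000]/1.07 = 50.8804. B = V − Δ·S = -104.6683.
(2,2): S=334.6612. Δ = (V_up−V_dn)/(S_up−S_dn) = (362.7554−115.1061)/(488.6054−240.9561) = 1.0000. V = [p*·362.7554 + (1−p*)·115.1061]/1.07 = 217.0444. B = V − Δ·S = -117.6168.
(1,0): S=113.0400. Δ = (V_up−V_dn)/(S_up−S_dn) = (50.8804−0.0000)/(165.0384−81.3888) = 0.6083. V = [p*·50.8804 + (1−p*)·0.0000]/1.07 = 22.4907. B = V − Δ·S = -46.2666.
(1,1): S=229.2200. Δ = (V_up−V_dn)/(S_up−S_dn) = (217.0444−50.8804)/(334.6612−165.0384) = 0.9796. V = [p*·217.0444 + (1−p*)·50.8804]/1.07 = 121.0014. B = V − Δ·S = -103.5445.
(0,0): S=157.0000. Δ = (V_up−V_dn)/(S_up−S_dn) = (121.0014−22.4907)/(229.2200−113.0400) = 0.8479. V = [p*·121.0014 + (1−p*)·22.4907]/1.07 = 64.5641. B = V − Δ·S = -68.5584.
Each (Δ,B) replicates both successor values, so the strategy is self-financing and V0 is arbitrage-free.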